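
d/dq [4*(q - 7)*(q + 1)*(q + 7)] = 12*q^2 + 8*q - 196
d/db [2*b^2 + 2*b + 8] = 4*b + 2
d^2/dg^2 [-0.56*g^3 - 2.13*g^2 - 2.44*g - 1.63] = -3.36*g - 4.26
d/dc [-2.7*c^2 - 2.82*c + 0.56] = -5.4*c - 2.82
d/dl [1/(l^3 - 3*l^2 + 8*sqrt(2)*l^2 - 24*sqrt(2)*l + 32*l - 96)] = (-3*l^2 - 16*sqrt(2)*l + 6*l - 32 + 24*sqrt(2))/(l^3 - 3*l^2 + 8*sqrt(2)*l^2 - 24*sqrt(2)*l + 32*l - 96)^2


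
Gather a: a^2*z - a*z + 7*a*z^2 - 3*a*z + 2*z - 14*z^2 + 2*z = a^2*z + a*(7*z^2 - 4*z) - 14*z^2 + 4*z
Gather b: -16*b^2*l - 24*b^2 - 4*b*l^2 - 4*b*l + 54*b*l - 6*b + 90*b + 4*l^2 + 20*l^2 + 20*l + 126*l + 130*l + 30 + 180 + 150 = b^2*(-16*l - 24) + b*(-4*l^2 + 50*l + 84) + 24*l^2 + 276*l + 360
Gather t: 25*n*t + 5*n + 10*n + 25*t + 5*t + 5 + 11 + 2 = 15*n + t*(25*n + 30) + 18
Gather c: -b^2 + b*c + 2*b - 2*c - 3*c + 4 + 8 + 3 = -b^2 + 2*b + c*(b - 5) + 15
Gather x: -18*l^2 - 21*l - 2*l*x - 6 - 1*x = -18*l^2 - 21*l + x*(-2*l - 1) - 6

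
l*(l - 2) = l^2 - 2*l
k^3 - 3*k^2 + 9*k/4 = k*(k - 3/2)^2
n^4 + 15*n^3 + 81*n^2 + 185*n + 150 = (n + 2)*(n + 3)*(n + 5)^2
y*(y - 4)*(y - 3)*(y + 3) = y^4 - 4*y^3 - 9*y^2 + 36*y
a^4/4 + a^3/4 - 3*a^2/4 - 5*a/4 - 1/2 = (a/4 + 1/4)*(a - 2)*(a + 1)^2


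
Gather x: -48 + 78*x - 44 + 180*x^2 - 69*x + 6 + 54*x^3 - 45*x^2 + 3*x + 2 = 54*x^3 + 135*x^2 + 12*x - 84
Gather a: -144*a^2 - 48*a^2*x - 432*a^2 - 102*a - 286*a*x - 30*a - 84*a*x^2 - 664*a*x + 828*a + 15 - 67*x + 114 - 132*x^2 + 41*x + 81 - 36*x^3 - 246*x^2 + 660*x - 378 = a^2*(-48*x - 576) + a*(-84*x^2 - 950*x + 696) - 36*x^3 - 378*x^2 + 634*x - 168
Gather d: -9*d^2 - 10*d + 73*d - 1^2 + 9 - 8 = -9*d^2 + 63*d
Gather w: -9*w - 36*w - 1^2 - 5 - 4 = -45*w - 10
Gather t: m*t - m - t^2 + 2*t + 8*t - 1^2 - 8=-m - t^2 + t*(m + 10) - 9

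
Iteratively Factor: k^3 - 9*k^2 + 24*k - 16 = (k - 1)*(k^2 - 8*k + 16) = (k - 4)*(k - 1)*(k - 4)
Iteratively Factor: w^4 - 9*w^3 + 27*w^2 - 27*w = (w)*(w^3 - 9*w^2 + 27*w - 27) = w*(w - 3)*(w^2 - 6*w + 9) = w*(w - 3)^2*(w - 3)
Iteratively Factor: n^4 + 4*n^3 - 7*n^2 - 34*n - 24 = (n + 4)*(n^3 - 7*n - 6) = (n + 1)*(n + 4)*(n^2 - n - 6) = (n + 1)*(n + 2)*(n + 4)*(n - 3)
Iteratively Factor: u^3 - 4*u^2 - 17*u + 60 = (u - 5)*(u^2 + u - 12) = (u - 5)*(u + 4)*(u - 3)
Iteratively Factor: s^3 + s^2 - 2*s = (s)*(s^2 + s - 2) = s*(s + 2)*(s - 1)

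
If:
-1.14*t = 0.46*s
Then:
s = -2.47826086956522*t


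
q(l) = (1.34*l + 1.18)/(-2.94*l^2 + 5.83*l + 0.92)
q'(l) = (1.34*l + 1.18)*(5.88*l - 5.83)/(-2.94*l^2 + 5.83*l + 0.92)^2 + 1.34/(-2.94*l^2 + 5.83*l + 0.92)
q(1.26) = 0.80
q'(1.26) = 0.72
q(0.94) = 0.64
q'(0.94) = 0.30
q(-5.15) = 0.05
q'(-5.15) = 0.01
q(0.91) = 0.63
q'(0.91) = 0.27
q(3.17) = -0.54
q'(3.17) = 0.54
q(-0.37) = -0.42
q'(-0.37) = -2.85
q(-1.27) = 0.05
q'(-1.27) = -0.06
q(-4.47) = 0.06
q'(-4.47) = 0.01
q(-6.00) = 0.05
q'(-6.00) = 0.00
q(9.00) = -0.07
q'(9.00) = 0.01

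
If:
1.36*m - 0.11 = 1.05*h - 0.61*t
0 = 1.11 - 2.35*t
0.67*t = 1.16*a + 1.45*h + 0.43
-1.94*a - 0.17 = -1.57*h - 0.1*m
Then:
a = -0.10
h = -0.00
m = -0.13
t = 0.47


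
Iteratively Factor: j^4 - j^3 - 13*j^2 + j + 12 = (j - 1)*(j^3 - 13*j - 12) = (j - 4)*(j - 1)*(j^2 + 4*j + 3) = (j - 4)*(j - 1)*(j + 1)*(j + 3)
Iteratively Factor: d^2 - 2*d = (d)*(d - 2)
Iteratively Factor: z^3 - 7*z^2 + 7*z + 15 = (z - 3)*(z^2 - 4*z - 5) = (z - 5)*(z - 3)*(z + 1)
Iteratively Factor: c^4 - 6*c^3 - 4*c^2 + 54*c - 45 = (c - 1)*(c^3 - 5*c^2 - 9*c + 45) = (c - 1)*(c + 3)*(c^2 - 8*c + 15) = (c - 3)*(c - 1)*(c + 3)*(c - 5)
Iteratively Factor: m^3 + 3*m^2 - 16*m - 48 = (m - 4)*(m^2 + 7*m + 12) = (m - 4)*(m + 4)*(m + 3)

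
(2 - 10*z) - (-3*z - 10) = 12 - 7*z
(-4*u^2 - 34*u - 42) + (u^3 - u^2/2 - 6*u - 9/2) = u^3 - 9*u^2/2 - 40*u - 93/2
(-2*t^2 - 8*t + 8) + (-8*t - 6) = -2*t^2 - 16*t + 2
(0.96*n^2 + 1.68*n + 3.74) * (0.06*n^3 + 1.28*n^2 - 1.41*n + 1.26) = 0.0576*n^5 + 1.3296*n^4 + 1.0212*n^3 + 3.628*n^2 - 3.1566*n + 4.7124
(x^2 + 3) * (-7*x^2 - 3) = -7*x^4 - 24*x^2 - 9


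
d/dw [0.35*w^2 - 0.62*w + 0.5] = 0.7*w - 0.62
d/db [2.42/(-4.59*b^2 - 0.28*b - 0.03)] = (22.2156*b + 0.6776)/(4.59*b^2 + 0.28*b + 0.03)^2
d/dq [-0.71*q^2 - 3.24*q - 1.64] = -1.42*q - 3.24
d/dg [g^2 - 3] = 2*g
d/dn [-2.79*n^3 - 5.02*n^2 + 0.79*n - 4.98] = -8.37*n^2 - 10.04*n + 0.79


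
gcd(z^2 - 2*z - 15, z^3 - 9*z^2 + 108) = z + 3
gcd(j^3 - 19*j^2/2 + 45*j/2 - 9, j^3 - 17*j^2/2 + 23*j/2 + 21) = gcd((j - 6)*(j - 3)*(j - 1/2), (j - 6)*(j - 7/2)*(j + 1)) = j - 6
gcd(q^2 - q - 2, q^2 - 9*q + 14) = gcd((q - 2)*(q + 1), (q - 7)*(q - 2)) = q - 2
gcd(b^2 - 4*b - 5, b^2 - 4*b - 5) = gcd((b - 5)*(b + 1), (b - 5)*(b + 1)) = b^2 - 4*b - 5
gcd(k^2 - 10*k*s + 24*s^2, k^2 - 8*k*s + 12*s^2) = -k + 6*s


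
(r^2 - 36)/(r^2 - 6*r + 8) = (r^2 - 36)/(r^2 - 6*r + 8)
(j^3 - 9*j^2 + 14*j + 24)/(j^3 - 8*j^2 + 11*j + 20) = (j - 6)/(j - 5)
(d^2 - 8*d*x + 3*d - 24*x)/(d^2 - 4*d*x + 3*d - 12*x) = (-d + 8*x)/(-d + 4*x)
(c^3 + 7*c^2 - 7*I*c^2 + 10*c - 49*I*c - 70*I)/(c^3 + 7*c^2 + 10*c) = (c - 7*I)/c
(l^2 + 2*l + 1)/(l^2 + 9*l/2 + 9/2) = 2*(l^2 + 2*l + 1)/(2*l^2 + 9*l + 9)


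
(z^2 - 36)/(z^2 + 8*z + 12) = (z - 6)/(z + 2)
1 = 1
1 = 1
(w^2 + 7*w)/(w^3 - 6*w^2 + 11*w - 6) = w*(w + 7)/(w^3 - 6*w^2 + 11*w - 6)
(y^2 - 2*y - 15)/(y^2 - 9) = (y - 5)/(y - 3)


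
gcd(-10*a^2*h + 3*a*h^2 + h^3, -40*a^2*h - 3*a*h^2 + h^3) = 5*a*h + h^2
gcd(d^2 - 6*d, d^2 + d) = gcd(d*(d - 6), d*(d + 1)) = d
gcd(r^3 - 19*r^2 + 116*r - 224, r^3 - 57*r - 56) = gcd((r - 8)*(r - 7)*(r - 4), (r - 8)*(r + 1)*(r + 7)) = r - 8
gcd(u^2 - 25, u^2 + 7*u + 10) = u + 5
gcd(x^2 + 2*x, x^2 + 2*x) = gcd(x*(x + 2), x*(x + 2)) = x^2 + 2*x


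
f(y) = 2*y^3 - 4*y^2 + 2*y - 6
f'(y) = 6*y^2 - 8*y + 2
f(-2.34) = -58.21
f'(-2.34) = 53.57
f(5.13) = 169.00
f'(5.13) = 118.86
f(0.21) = -5.74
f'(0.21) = 0.58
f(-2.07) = -45.02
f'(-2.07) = 44.27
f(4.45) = 99.93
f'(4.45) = 85.22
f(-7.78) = -1205.50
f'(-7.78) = 427.41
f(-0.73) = -10.37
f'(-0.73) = 11.04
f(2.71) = 9.85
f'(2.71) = 24.38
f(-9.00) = -1806.00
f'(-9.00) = 560.00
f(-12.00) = -4062.00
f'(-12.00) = 962.00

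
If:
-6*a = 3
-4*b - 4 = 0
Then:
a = -1/2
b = -1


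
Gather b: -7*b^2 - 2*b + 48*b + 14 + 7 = -7*b^2 + 46*b + 21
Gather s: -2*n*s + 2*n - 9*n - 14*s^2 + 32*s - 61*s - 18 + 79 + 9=-7*n - 14*s^2 + s*(-2*n - 29) + 70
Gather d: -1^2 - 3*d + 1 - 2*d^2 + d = -2*d^2 - 2*d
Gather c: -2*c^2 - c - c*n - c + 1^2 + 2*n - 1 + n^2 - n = -2*c^2 + c*(-n - 2) + n^2 + n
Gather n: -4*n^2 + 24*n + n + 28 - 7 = -4*n^2 + 25*n + 21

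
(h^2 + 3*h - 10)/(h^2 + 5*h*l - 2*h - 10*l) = (h + 5)/(h + 5*l)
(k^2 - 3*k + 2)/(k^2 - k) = (k - 2)/k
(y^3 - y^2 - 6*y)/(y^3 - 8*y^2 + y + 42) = y/(y - 7)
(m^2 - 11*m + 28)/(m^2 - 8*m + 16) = (m - 7)/(m - 4)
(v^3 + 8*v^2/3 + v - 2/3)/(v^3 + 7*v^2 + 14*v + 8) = (v - 1/3)/(v + 4)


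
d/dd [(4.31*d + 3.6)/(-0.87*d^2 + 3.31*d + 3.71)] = (3.7497*d^2 + 6.264*d + 4.0741)/(0.7569*d^4 - 5.7594*d^3 + 4.5007*d^2 + 24.5602*d + 13.7641)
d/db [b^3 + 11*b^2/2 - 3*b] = 3*b^2 + 11*b - 3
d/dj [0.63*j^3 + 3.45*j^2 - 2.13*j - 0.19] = 1.89*j^2 + 6.9*j - 2.13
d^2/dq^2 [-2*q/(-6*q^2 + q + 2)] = 4*(-q*(12*q - 1)^2 + (1 - 18*q)*(-6*q^2 + q + 2))/(-6*q^2 + q + 2)^3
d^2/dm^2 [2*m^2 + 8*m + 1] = 4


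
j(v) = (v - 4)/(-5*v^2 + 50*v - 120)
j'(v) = (v - 4)*(10*v - 50)/(-5*v^2 + 50*v - 120)^2 + 1/(-5*v^2 + 50*v - 120)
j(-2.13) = 0.02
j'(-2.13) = 0.00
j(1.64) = 0.05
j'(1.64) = 0.01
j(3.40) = 0.08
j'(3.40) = 0.03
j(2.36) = 0.05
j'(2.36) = 0.02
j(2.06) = 0.05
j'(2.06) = 0.01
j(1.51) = 0.04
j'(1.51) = 0.01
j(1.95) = 0.05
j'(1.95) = 0.01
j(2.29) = 0.05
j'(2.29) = 0.01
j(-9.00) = 0.01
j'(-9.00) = 0.00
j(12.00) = -0.03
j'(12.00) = 0.01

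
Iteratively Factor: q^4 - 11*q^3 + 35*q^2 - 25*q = (q - 5)*(q^3 - 6*q^2 + 5*q) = q*(q - 5)*(q^2 - 6*q + 5) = q*(q - 5)^2*(q - 1)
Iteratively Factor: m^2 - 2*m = (m)*(m - 2)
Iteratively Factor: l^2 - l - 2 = (l - 2)*(l + 1)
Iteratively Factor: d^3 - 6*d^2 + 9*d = (d - 3)*(d^2 - 3*d) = d*(d - 3)*(d - 3)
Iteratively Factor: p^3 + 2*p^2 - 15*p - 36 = (p - 4)*(p^2 + 6*p + 9) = (p - 4)*(p + 3)*(p + 3)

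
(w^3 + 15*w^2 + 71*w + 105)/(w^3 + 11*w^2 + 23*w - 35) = (w + 3)/(w - 1)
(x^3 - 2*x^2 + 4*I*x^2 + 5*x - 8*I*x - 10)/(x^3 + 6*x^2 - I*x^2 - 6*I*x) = (x^2 + x*(-2 + 5*I) - 10*I)/(x*(x + 6))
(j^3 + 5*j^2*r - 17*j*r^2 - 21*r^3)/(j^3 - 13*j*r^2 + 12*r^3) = (-j^2 - 8*j*r - 7*r^2)/(-j^2 - 3*j*r + 4*r^2)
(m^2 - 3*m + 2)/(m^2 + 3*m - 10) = (m - 1)/(m + 5)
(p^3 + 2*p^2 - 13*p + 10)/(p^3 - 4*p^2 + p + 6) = (p^2 + 4*p - 5)/(p^2 - 2*p - 3)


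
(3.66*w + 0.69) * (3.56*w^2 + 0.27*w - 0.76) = 13.0296*w^3 + 3.4446*w^2 - 2.5953*w - 0.5244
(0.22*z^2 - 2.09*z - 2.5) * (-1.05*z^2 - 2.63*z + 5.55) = -0.231*z^4 + 1.6159*z^3 + 9.3427*z^2 - 5.0245*z - 13.875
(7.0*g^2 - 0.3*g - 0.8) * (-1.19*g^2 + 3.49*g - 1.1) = -8.33*g^4 + 24.787*g^3 - 7.795*g^2 - 2.462*g + 0.88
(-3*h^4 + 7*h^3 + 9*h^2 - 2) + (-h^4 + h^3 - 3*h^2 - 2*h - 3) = -4*h^4 + 8*h^3 + 6*h^2 - 2*h - 5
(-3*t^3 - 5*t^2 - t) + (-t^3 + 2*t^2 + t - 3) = -4*t^3 - 3*t^2 - 3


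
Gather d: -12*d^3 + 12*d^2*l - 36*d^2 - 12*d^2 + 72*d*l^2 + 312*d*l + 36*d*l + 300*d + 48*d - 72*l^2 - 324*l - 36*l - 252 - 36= -12*d^3 + d^2*(12*l - 48) + d*(72*l^2 + 348*l + 348) - 72*l^2 - 360*l - 288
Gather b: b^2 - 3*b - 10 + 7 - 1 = b^2 - 3*b - 4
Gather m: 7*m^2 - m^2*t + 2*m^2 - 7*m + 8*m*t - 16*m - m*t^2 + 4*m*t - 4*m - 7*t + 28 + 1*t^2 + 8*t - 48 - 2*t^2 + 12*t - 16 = m^2*(9 - t) + m*(-t^2 + 12*t - 27) - t^2 + 13*t - 36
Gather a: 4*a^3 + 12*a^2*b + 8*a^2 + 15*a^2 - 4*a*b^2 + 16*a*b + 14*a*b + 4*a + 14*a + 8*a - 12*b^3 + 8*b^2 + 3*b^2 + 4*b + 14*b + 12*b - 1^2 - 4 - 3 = 4*a^3 + a^2*(12*b + 23) + a*(-4*b^2 + 30*b + 26) - 12*b^3 + 11*b^2 + 30*b - 8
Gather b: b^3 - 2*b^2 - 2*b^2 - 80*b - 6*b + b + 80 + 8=b^3 - 4*b^2 - 85*b + 88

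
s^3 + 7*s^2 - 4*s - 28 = (s - 2)*(s + 2)*(s + 7)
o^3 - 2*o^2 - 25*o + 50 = (o - 5)*(o - 2)*(o + 5)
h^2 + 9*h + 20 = (h + 4)*(h + 5)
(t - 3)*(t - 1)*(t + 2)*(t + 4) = t^4 + 2*t^3 - 13*t^2 - 14*t + 24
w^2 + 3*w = w*(w + 3)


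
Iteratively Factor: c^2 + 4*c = (c + 4)*(c)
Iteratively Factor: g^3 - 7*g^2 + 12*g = (g)*(g^2 - 7*g + 12) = g*(g - 4)*(g - 3)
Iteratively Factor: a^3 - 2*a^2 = (a)*(a^2 - 2*a) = a*(a - 2)*(a)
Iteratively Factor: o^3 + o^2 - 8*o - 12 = (o - 3)*(o^2 + 4*o + 4) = (o - 3)*(o + 2)*(o + 2)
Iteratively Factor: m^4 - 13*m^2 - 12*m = (m + 1)*(m^3 - m^2 - 12*m) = m*(m + 1)*(m^2 - m - 12) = m*(m - 4)*(m + 1)*(m + 3)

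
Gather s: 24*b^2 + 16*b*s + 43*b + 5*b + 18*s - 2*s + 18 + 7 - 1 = 24*b^2 + 48*b + s*(16*b + 16) + 24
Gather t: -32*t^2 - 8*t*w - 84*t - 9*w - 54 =-32*t^2 + t*(-8*w - 84) - 9*w - 54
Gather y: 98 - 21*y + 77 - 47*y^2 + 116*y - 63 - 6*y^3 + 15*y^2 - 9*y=-6*y^3 - 32*y^2 + 86*y + 112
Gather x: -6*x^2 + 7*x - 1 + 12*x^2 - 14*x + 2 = 6*x^2 - 7*x + 1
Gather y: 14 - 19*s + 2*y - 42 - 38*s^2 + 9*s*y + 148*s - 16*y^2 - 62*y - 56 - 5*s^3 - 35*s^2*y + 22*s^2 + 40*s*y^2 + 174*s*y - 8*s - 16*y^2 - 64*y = -5*s^3 - 16*s^2 + 121*s + y^2*(40*s - 32) + y*(-35*s^2 + 183*s - 124) - 84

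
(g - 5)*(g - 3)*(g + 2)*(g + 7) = g^4 + g^3 - 43*g^2 + 23*g + 210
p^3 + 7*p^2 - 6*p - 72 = (p - 3)*(p + 4)*(p + 6)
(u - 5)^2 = u^2 - 10*u + 25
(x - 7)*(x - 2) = x^2 - 9*x + 14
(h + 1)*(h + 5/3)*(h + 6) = h^3 + 26*h^2/3 + 53*h/3 + 10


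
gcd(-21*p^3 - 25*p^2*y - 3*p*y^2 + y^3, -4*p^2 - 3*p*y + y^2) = p + y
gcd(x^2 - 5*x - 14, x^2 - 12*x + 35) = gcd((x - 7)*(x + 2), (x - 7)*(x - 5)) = x - 7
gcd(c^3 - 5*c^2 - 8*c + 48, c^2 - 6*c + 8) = c - 4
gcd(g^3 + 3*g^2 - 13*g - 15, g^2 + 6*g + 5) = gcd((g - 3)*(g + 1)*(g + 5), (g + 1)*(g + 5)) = g^2 + 6*g + 5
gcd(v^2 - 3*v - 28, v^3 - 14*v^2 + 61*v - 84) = v - 7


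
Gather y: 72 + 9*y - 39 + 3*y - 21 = 12*y + 12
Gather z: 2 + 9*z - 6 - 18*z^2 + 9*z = -18*z^2 + 18*z - 4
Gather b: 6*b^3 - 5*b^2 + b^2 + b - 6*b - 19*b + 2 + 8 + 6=6*b^3 - 4*b^2 - 24*b + 16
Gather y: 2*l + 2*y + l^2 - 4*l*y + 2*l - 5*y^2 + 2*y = l^2 + 4*l - 5*y^2 + y*(4 - 4*l)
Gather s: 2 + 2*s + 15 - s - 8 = s + 9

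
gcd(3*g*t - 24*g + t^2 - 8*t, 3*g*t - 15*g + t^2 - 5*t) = 3*g + t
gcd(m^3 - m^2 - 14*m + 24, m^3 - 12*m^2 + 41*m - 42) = m^2 - 5*m + 6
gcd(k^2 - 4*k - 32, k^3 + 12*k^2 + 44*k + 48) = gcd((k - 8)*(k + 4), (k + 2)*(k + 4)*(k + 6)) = k + 4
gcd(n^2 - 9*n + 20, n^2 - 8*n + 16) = n - 4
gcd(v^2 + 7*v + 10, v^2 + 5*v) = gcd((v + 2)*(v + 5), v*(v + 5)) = v + 5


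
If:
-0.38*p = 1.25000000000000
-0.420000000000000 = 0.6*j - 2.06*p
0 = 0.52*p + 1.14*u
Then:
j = -11.99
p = -3.29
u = 1.50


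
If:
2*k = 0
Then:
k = 0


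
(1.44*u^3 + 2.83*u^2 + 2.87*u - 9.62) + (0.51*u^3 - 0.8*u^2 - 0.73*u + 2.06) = 1.95*u^3 + 2.03*u^2 + 2.14*u - 7.56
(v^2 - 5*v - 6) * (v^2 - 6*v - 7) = v^4 - 11*v^3 + 17*v^2 + 71*v + 42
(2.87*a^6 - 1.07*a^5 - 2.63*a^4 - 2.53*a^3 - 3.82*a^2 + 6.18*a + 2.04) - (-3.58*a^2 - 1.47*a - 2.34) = 2.87*a^6 - 1.07*a^5 - 2.63*a^4 - 2.53*a^3 - 0.24*a^2 + 7.65*a + 4.38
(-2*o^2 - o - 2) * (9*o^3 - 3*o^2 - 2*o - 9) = -18*o^5 - 3*o^4 - 11*o^3 + 26*o^2 + 13*o + 18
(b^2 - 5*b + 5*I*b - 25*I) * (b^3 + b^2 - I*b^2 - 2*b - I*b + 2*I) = b^5 - 4*b^4 + 4*I*b^4 - 2*b^3 - 16*I*b^3 - 10*b^2 - 28*I*b^2 - 35*b + 40*I*b + 50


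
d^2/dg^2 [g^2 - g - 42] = 2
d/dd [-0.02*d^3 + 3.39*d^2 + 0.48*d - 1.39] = -0.06*d^2 + 6.78*d + 0.48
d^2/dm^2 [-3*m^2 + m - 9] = -6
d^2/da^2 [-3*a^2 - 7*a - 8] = -6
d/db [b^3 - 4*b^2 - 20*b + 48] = 3*b^2 - 8*b - 20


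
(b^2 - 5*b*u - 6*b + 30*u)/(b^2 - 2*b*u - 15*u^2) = (b - 6)/(b + 3*u)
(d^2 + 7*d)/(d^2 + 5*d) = (d + 7)/(d + 5)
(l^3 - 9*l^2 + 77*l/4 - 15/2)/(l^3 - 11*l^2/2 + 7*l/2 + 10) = (l^2 - 13*l/2 + 3)/(l^2 - 3*l - 4)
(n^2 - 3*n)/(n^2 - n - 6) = n/(n + 2)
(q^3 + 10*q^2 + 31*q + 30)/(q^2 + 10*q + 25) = (q^2 + 5*q + 6)/(q + 5)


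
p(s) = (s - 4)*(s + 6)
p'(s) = 2*s + 2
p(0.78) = -21.83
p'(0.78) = 3.56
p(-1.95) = -24.10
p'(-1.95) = -1.90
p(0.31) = -23.28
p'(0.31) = 2.62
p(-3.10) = -20.59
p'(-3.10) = -4.20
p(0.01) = -23.98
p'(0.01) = 2.02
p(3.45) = -5.20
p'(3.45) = 8.90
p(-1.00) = -25.00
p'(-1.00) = 0.00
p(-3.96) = -16.24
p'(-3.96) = -5.92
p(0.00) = -24.00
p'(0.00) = 2.00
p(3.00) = -9.00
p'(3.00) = 8.00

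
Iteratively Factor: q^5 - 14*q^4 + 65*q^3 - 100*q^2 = (q)*(q^4 - 14*q^3 + 65*q^2 - 100*q) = q*(q - 5)*(q^3 - 9*q^2 + 20*q) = q*(q - 5)*(q - 4)*(q^2 - 5*q) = q*(q - 5)^2*(q - 4)*(q)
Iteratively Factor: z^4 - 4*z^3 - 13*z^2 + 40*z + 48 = (z + 1)*(z^3 - 5*z^2 - 8*z + 48) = (z - 4)*(z + 1)*(z^2 - z - 12) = (z - 4)*(z + 1)*(z + 3)*(z - 4)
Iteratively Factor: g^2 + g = (g)*(g + 1)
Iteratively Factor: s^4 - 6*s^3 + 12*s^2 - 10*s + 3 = (s - 1)*(s^3 - 5*s^2 + 7*s - 3) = (s - 1)^2*(s^2 - 4*s + 3) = (s - 3)*(s - 1)^2*(s - 1)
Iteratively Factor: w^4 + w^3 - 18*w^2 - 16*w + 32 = (w + 4)*(w^3 - 3*w^2 - 6*w + 8) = (w - 4)*(w + 4)*(w^2 + w - 2) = (w - 4)*(w - 1)*(w + 4)*(w + 2)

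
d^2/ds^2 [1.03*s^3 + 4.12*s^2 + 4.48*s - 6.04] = 6.18*s + 8.24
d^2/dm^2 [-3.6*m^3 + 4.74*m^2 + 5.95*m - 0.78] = 9.48 - 21.6*m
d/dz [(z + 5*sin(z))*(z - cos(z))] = (z + 5*sin(z))*(sin(z) + 1) + (z - cos(z))*(5*cos(z) + 1)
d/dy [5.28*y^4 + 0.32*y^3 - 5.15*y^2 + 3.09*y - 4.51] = 21.12*y^3 + 0.96*y^2 - 10.3*y + 3.09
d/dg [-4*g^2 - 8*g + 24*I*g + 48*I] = -8*g - 8 + 24*I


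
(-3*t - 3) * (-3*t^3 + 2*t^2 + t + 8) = 9*t^4 + 3*t^3 - 9*t^2 - 27*t - 24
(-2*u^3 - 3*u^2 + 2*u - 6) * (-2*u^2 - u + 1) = 4*u^5 + 8*u^4 - 3*u^3 + 7*u^2 + 8*u - 6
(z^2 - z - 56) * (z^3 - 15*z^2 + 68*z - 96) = z^5 - 16*z^4 + 27*z^3 + 676*z^2 - 3712*z + 5376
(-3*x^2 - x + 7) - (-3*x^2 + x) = 7 - 2*x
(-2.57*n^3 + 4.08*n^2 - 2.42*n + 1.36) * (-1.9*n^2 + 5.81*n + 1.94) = 4.883*n^5 - 22.6837*n^4 + 23.317*n^3 - 8.729*n^2 + 3.2068*n + 2.6384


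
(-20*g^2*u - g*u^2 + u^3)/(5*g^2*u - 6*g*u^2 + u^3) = (4*g + u)/(-g + u)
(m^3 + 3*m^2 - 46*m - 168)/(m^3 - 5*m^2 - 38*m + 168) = (m + 4)/(m - 4)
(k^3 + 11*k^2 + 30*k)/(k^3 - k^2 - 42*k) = (k + 5)/(k - 7)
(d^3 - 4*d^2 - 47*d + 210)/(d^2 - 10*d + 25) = (d^2 + d - 42)/(d - 5)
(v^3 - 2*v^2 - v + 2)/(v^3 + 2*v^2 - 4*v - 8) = (v^2 - 1)/(v^2 + 4*v + 4)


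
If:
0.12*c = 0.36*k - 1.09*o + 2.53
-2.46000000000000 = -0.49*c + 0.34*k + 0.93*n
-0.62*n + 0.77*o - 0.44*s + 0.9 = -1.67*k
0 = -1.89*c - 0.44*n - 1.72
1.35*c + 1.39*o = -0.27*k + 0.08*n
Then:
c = -0.54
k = -3.71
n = -1.58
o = 1.16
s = -7.78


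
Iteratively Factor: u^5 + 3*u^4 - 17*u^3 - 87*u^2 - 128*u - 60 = (u + 1)*(u^4 + 2*u^3 - 19*u^2 - 68*u - 60) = (u + 1)*(u + 3)*(u^3 - u^2 - 16*u - 20) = (u + 1)*(u + 2)*(u + 3)*(u^2 - 3*u - 10) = (u + 1)*(u + 2)^2*(u + 3)*(u - 5)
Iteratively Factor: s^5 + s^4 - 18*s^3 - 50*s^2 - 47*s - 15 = (s + 1)*(s^4 - 18*s^2 - 32*s - 15) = (s + 1)^2*(s^3 - s^2 - 17*s - 15) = (s + 1)^2*(s + 3)*(s^2 - 4*s - 5) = (s + 1)^3*(s + 3)*(s - 5)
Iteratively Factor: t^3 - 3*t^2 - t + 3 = (t + 1)*(t^2 - 4*t + 3) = (t - 3)*(t + 1)*(t - 1)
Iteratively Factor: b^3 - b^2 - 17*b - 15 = (b - 5)*(b^2 + 4*b + 3) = (b - 5)*(b + 3)*(b + 1)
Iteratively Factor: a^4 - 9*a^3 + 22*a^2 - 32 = (a - 2)*(a^3 - 7*a^2 + 8*a + 16) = (a - 2)*(a + 1)*(a^2 - 8*a + 16) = (a - 4)*(a - 2)*(a + 1)*(a - 4)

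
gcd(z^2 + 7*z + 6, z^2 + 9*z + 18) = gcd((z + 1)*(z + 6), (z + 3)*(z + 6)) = z + 6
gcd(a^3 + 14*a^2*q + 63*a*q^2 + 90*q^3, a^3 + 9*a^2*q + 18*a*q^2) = a^2 + 9*a*q + 18*q^2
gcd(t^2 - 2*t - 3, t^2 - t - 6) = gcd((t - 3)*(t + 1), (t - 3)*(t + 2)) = t - 3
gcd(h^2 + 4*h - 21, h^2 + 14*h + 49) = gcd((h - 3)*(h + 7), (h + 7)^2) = h + 7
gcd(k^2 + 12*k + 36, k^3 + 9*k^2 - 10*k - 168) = k + 6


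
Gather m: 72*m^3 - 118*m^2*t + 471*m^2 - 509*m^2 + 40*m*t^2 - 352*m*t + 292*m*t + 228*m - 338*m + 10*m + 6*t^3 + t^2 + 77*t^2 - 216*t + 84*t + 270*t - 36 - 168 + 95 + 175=72*m^3 + m^2*(-118*t - 38) + m*(40*t^2 - 60*t - 100) + 6*t^3 + 78*t^2 + 138*t + 66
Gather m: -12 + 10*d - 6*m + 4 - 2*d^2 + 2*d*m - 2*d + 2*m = -2*d^2 + 8*d + m*(2*d - 4) - 8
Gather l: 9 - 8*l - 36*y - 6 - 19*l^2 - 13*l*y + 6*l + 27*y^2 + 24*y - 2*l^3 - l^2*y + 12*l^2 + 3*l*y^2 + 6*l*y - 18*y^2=-2*l^3 + l^2*(-y - 7) + l*(3*y^2 - 7*y - 2) + 9*y^2 - 12*y + 3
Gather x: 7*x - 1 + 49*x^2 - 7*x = 49*x^2 - 1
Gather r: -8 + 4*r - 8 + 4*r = 8*r - 16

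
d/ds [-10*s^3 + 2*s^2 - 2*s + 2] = -30*s^2 + 4*s - 2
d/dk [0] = 0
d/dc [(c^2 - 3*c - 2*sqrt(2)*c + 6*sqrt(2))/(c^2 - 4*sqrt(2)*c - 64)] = (-2*sqrt(2)*c^2 + 3*c^2 - 128*c - 12*sqrt(2)*c + 128*sqrt(2) + 240)/(c^4 - 8*sqrt(2)*c^3 - 96*c^2 + 512*sqrt(2)*c + 4096)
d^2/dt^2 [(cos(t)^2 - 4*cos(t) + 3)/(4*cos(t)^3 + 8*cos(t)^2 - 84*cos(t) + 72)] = (sin(t)^2 + 6*cos(t) + 1)/(4*(cos(t) + 6)^3)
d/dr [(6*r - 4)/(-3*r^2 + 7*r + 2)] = 2*(9*r^2 - 12*r + 20)/(9*r^4 - 42*r^3 + 37*r^2 + 28*r + 4)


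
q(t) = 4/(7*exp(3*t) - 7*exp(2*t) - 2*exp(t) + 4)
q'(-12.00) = 0.00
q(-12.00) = 1.00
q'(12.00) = 0.00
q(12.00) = 0.00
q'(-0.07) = -4.02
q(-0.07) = 2.32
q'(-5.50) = 0.00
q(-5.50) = 1.00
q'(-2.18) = 0.11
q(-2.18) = 1.08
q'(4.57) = -0.00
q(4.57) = 0.00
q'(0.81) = -0.34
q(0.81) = 0.09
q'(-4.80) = 0.00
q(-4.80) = 1.00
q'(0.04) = -5.18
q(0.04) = 1.80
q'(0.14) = -4.66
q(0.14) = 1.29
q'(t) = 4*(-21*exp(3*t) + 14*exp(2*t) + 2*exp(t))/(7*exp(3*t) - 7*exp(2*t) - 2*exp(t) + 4)^2 = (-84*exp(2*t) + 56*exp(t) + 8)*exp(t)/(7*exp(3*t) - 7*exp(2*t) - 2*exp(t) + 4)^2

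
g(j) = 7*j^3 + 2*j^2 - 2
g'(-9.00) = 1665.00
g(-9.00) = -4943.00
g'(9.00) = 1737.00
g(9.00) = 5263.00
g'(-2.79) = 152.31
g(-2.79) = -138.46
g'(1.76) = 72.09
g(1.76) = 42.36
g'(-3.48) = 240.40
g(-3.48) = -272.79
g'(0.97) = 23.64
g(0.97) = 6.27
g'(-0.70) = 7.49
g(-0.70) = -3.42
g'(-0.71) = 7.75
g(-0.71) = -3.50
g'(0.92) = 21.45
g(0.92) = 5.14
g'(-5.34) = 577.47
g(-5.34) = -1010.88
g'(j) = 21*j^2 + 4*j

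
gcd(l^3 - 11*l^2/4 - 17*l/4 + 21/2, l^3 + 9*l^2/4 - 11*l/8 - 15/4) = l + 2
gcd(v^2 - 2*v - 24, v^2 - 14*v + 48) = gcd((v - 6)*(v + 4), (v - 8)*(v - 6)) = v - 6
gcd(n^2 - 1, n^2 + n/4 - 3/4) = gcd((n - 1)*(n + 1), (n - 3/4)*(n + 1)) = n + 1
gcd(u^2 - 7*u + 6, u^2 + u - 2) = u - 1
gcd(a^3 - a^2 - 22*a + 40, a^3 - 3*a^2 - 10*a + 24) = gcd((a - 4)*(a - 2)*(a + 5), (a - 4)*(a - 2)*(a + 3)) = a^2 - 6*a + 8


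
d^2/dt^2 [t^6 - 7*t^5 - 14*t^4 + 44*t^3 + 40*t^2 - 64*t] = 30*t^4 - 140*t^3 - 168*t^2 + 264*t + 80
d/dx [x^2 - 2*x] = 2*x - 2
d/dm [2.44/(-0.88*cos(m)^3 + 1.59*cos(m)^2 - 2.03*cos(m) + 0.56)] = (-6.4416*cos(m)^2 + 7.7592*cos(m) - 4.9532)*sin(m)/(0.88*cos(m)^3 - 1.59*cos(m)^2 + 2.03*cos(m) - 0.56)^2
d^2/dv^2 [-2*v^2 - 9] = -4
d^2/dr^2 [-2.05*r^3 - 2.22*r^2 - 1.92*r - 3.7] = -12.3*r - 4.44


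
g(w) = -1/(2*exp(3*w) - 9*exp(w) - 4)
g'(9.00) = 0.00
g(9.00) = 0.00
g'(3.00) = 0.00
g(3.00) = 0.00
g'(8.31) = 0.00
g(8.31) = -0.00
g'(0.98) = 0.92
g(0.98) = -0.10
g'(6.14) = 0.00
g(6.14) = -0.00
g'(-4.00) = -0.01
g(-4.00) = 0.24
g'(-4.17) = -0.01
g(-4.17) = 0.24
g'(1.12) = 0.21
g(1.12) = -0.04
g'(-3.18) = -0.02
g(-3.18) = 0.23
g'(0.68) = 0.70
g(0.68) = 0.16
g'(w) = -(-6*exp(3*w) + 9*exp(w))/(2*exp(3*w) - 9*exp(w) - 4)^2 = (6*exp(2*w) - 9)*exp(w)/(-2*exp(3*w) + 9*exp(w) + 4)^2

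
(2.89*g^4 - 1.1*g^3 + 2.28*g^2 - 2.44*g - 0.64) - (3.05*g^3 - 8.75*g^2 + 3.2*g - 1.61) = 2.89*g^4 - 4.15*g^3 + 11.03*g^2 - 5.64*g + 0.97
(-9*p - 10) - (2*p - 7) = -11*p - 3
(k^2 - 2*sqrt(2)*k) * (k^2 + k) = k^4 - 2*sqrt(2)*k^3 + k^3 - 2*sqrt(2)*k^2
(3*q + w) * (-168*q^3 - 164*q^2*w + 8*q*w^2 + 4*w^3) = -504*q^4 - 660*q^3*w - 140*q^2*w^2 + 20*q*w^3 + 4*w^4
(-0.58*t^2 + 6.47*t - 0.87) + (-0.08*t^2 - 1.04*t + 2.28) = -0.66*t^2 + 5.43*t + 1.41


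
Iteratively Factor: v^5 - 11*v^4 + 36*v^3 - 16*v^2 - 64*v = (v - 4)*(v^4 - 7*v^3 + 8*v^2 + 16*v) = v*(v - 4)*(v^3 - 7*v^2 + 8*v + 16) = v*(v - 4)*(v + 1)*(v^2 - 8*v + 16) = v*(v - 4)^2*(v + 1)*(v - 4)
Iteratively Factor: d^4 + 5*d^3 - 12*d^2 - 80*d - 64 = (d + 4)*(d^3 + d^2 - 16*d - 16) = (d + 4)^2*(d^2 - 3*d - 4) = (d - 4)*(d + 4)^2*(d + 1)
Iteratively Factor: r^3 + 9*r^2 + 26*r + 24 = (r + 2)*(r^2 + 7*r + 12) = (r + 2)*(r + 3)*(r + 4)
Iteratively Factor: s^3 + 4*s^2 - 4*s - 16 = (s + 4)*(s^2 - 4) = (s + 2)*(s + 4)*(s - 2)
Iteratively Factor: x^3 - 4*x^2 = (x - 4)*(x^2) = x*(x - 4)*(x)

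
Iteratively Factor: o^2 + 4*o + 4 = (o + 2)*(o + 2)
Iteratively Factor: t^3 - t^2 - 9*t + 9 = (t - 3)*(t^2 + 2*t - 3) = (t - 3)*(t - 1)*(t + 3)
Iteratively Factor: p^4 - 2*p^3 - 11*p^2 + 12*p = (p)*(p^3 - 2*p^2 - 11*p + 12) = p*(p - 4)*(p^2 + 2*p - 3) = p*(p - 4)*(p + 3)*(p - 1)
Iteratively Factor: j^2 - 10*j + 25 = (j - 5)*(j - 5)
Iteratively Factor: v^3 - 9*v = (v)*(v^2 - 9) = v*(v - 3)*(v + 3)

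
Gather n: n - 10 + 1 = n - 9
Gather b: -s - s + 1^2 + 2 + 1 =4 - 2*s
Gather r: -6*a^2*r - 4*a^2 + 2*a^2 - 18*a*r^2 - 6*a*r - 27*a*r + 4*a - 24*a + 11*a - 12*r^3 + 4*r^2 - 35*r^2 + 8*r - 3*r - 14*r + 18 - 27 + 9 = -2*a^2 - 9*a - 12*r^3 + r^2*(-18*a - 31) + r*(-6*a^2 - 33*a - 9)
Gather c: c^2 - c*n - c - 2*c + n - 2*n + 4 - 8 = c^2 + c*(-n - 3) - n - 4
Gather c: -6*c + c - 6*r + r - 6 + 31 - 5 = -5*c - 5*r + 20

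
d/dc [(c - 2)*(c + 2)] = 2*c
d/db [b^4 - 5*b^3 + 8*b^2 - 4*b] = 4*b^3 - 15*b^2 + 16*b - 4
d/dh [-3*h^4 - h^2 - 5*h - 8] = -12*h^3 - 2*h - 5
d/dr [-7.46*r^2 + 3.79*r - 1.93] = 3.79 - 14.92*r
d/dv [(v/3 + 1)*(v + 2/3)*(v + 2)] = v^2 + 34*v/9 + 28/9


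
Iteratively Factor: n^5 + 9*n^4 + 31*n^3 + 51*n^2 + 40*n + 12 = (n + 1)*(n^4 + 8*n^3 + 23*n^2 + 28*n + 12) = (n + 1)^2*(n^3 + 7*n^2 + 16*n + 12) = (n + 1)^2*(n + 3)*(n^2 + 4*n + 4) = (n + 1)^2*(n + 2)*(n + 3)*(n + 2)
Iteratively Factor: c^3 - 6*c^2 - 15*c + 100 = (c - 5)*(c^2 - c - 20) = (c - 5)^2*(c + 4)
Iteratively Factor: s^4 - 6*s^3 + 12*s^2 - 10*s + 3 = (s - 1)*(s^3 - 5*s^2 + 7*s - 3) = (s - 3)*(s - 1)*(s^2 - 2*s + 1) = (s - 3)*(s - 1)^2*(s - 1)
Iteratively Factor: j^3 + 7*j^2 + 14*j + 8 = (j + 4)*(j^2 + 3*j + 2) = (j + 2)*(j + 4)*(j + 1)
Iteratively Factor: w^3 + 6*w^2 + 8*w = (w)*(w^2 + 6*w + 8) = w*(w + 4)*(w + 2)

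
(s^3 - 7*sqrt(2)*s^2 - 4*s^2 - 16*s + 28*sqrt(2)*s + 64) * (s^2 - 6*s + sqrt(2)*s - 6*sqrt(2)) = s^5 - 10*s^4 - 6*sqrt(2)*s^4 - 6*s^3 + 60*sqrt(2)*s^3 - 160*sqrt(2)*s^2 + 300*s^2 - 720*s + 160*sqrt(2)*s - 384*sqrt(2)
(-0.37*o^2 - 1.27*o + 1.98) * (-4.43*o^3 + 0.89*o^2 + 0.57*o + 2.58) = 1.6391*o^5 + 5.2968*o^4 - 10.1126*o^3 + 0.0837*o^2 - 2.148*o + 5.1084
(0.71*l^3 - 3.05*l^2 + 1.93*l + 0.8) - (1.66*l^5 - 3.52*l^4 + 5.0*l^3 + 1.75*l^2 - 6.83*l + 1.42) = -1.66*l^5 + 3.52*l^4 - 4.29*l^3 - 4.8*l^2 + 8.76*l - 0.62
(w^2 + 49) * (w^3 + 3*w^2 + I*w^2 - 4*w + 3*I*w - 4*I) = w^5 + 3*w^4 + I*w^4 + 45*w^3 + 3*I*w^3 + 147*w^2 + 45*I*w^2 - 196*w + 147*I*w - 196*I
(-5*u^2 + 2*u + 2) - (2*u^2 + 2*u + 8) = -7*u^2 - 6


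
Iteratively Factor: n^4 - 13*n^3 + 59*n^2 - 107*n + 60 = (n - 3)*(n^3 - 10*n^2 + 29*n - 20) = (n - 5)*(n - 3)*(n^2 - 5*n + 4) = (n - 5)*(n - 3)*(n - 1)*(n - 4)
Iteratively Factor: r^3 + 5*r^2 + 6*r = (r + 3)*(r^2 + 2*r) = (r + 2)*(r + 3)*(r)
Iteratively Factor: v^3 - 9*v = (v + 3)*(v^2 - 3*v) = (v - 3)*(v + 3)*(v)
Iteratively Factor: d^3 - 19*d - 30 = (d - 5)*(d^2 + 5*d + 6) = (d - 5)*(d + 2)*(d + 3)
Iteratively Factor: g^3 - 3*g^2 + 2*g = (g)*(g^2 - 3*g + 2) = g*(g - 2)*(g - 1)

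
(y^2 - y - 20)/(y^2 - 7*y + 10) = (y + 4)/(y - 2)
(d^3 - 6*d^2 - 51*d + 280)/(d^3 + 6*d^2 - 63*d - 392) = (d - 5)/(d + 7)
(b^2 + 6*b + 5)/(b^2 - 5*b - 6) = (b + 5)/(b - 6)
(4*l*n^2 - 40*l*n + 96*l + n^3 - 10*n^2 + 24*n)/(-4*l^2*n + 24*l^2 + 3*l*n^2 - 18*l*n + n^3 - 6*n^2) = (4 - n)/(l - n)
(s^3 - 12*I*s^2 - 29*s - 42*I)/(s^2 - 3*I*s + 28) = (s^2 - 5*I*s + 6)/(s + 4*I)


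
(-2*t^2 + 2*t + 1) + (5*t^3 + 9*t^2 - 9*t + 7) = 5*t^3 + 7*t^2 - 7*t + 8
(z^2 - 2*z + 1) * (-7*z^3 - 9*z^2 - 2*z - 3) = -7*z^5 + 5*z^4 + 9*z^3 - 8*z^2 + 4*z - 3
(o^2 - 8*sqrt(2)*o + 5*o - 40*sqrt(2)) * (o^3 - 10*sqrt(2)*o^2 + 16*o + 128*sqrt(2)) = o^5 - 18*sqrt(2)*o^4 + 5*o^4 - 90*sqrt(2)*o^3 + 176*o^3 + 880*o^2 - 2048*o - 10240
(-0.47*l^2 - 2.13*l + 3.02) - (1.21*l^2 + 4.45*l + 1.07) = -1.68*l^2 - 6.58*l + 1.95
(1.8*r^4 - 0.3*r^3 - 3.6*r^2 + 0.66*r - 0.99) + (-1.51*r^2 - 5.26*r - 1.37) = 1.8*r^4 - 0.3*r^3 - 5.11*r^2 - 4.6*r - 2.36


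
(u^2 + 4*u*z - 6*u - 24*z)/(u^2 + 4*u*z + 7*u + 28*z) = (u - 6)/(u + 7)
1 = 1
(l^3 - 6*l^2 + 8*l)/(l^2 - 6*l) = (l^2 - 6*l + 8)/(l - 6)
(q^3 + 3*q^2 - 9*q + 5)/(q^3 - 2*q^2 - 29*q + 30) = (q - 1)/(q - 6)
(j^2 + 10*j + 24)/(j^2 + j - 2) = (j^2 + 10*j + 24)/(j^2 + j - 2)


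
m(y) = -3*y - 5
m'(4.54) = -3.00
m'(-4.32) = -3.00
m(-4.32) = 7.96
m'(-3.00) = -3.00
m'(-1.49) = -3.00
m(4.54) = -18.62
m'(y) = -3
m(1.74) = -10.22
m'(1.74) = -3.00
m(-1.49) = -0.53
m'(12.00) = -3.00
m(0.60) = -6.80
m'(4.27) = -3.00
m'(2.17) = -3.00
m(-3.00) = 4.00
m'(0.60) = -3.00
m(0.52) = -6.56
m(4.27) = -17.81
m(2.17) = -11.51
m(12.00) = -41.00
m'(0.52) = -3.00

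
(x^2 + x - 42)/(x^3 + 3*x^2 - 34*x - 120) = (x + 7)/(x^2 + 9*x + 20)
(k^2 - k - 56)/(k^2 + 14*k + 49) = (k - 8)/(k + 7)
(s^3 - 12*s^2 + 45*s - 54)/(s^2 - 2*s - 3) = (s^2 - 9*s + 18)/(s + 1)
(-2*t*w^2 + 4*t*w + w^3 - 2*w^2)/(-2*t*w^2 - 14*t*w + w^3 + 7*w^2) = (w - 2)/(w + 7)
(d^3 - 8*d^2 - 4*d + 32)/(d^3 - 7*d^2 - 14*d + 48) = (d + 2)/(d + 3)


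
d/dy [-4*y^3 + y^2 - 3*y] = -12*y^2 + 2*y - 3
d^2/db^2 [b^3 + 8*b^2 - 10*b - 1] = 6*b + 16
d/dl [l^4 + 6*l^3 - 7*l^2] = 2*l*(2*l^2 + 9*l - 7)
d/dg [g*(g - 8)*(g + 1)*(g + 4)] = 4*g^3 - 9*g^2 - 72*g - 32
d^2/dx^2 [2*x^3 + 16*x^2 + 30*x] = 12*x + 32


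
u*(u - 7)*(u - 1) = u^3 - 8*u^2 + 7*u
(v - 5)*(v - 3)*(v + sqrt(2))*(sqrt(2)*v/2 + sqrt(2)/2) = sqrt(2)*v^4/2 - 7*sqrt(2)*v^3/2 + v^3 - 7*v^2 + 7*sqrt(2)*v^2/2 + 7*v + 15*sqrt(2)*v/2 + 15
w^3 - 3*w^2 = w^2*(w - 3)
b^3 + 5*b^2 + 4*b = b*(b + 1)*(b + 4)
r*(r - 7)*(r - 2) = r^3 - 9*r^2 + 14*r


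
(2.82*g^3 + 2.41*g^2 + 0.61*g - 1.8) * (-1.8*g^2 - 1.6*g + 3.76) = -5.076*g^5 - 8.85*g^4 + 5.6492*g^3 + 11.3256*g^2 + 5.1736*g - 6.768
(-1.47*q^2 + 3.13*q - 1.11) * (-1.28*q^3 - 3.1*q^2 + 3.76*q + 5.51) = 1.8816*q^5 + 0.5506*q^4 - 13.8094*q^3 + 7.1101*q^2 + 13.0727*q - 6.1161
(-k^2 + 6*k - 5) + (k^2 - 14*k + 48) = 43 - 8*k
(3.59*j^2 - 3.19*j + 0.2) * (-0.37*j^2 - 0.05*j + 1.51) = -1.3283*j^4 + 1.0008*j^3 + 5.5064*j^2 - 4.8269*j + 0.302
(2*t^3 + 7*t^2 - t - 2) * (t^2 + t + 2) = 2*t^5 + 9*t^4 + 10*t^3 + 11*t^2 - 4*t - 4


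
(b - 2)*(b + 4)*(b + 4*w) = b^3 + 4*b^2*w + 2*b^2 + 8*b*w - 8*b - 32*w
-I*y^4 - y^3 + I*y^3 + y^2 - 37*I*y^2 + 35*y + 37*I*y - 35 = (y - 7*I)*(y + I)*(y + 5*I)*(-I*y + I)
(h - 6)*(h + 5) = h^2 - h - 30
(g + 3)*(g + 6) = g^2 + 9*g + 18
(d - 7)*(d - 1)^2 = d^3 - 9*d^2 + 15*d - 7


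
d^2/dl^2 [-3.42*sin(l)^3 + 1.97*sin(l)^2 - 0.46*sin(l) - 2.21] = 3.025*sin(l) - 7.695*sin(3*l) + 3.94*cos(2*l)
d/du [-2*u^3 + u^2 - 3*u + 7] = -6*u^2 + 2*u - 3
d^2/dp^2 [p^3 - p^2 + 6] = 6*p - 2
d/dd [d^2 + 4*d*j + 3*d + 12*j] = 2*d + 4*j + 3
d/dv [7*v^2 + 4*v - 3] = 14*v + 4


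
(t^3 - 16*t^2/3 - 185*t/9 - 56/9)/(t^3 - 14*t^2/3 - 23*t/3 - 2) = (3*t^2 - 17*t - 56)/(3*(t^2 - 5*t - 6))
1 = 1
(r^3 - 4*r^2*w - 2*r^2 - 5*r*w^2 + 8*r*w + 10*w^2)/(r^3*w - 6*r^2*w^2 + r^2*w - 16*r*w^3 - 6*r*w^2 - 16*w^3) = (-r^3 + 4*r^2*w + 2*r^2 + 5*r*w^2 - 8*r*w - 10*w^2)/(w*(-r^3 + 6*r^2*w - r^2 + 16*r*w^2 + 6*r*w + 16*w^2))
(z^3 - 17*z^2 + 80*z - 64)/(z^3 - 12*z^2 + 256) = (z - 1)/(z + 4)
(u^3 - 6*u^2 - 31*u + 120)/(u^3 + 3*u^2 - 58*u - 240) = (u - 3)/(u + 6)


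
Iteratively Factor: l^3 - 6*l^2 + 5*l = (l)*(l^2 - 6*l + 5) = l*(l - 5)*(l - 1)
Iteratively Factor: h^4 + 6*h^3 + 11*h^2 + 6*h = (h + 1)*(h^3 + 5*h^2 + 6*h) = h*(h + 1)*(h^2 + 5*h + 6) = h*(h + 1)*(h + 3)*(h + 2)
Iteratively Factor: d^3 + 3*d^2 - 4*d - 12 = (d + 3)*(d^2 - 4) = (d - 2)*(d + 3)*(d + 2)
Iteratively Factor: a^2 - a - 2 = (a + 1)*(a - 2)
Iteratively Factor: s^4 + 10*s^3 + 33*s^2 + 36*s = (s + 4)*(s^3 + 6*s^2 + 9*s) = (s + 3)*(s + 4)*(s^2 + 3*s) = (s + 3)^2*(s + 4)*(s)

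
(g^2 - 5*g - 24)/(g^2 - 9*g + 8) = (g + 3)/(g - 1)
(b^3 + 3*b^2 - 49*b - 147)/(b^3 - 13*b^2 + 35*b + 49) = (b^2 + 10*b + 21)/(b^2 - 6*b - 7)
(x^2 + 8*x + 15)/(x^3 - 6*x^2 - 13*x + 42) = (x + 5)/(x^2 - 9*x + 14)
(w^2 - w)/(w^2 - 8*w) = (w - 1)/(w - 8)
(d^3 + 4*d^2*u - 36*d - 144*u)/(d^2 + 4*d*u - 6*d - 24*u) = d + 6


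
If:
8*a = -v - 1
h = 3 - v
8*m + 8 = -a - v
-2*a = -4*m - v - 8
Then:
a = 7/13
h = 108/13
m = -21/52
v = -69/13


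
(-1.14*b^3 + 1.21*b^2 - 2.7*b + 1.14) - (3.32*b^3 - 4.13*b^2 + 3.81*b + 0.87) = -4.46*b^3 + 5.34*b^2 - 6.51*b + 0.27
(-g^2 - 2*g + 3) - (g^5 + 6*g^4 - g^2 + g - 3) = -g^5 - 6*g^4 - 3*g + 6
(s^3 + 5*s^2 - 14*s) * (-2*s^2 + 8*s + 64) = -2*s^5 - 2*s^4 + 132*s^3 + 208*s^2 - 896*s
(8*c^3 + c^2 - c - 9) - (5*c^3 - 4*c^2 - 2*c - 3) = 3*c^3 + 5*c^2 + c - 6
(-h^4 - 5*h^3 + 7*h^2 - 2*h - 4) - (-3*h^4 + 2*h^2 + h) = 2*h^4 - 5*h^3 + 5*h^2 - 3*h - 4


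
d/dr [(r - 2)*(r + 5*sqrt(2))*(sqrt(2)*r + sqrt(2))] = 3*sqrt(2)*r^2 - 2*sqrt(2)*r + 20*r - 10 - 2*sqrt(2)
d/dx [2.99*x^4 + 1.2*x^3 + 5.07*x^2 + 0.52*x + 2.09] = 11.96*x^3 + 3.6*x^2 + 10.14*x + 0.52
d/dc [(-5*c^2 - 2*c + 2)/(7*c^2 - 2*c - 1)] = 6*(4*c^2 - 3*c + 1)/(49*c^4 - 28*c^3 - 10*c^2 + 4*c + 1)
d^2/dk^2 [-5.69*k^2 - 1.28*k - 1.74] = -11.3800000000000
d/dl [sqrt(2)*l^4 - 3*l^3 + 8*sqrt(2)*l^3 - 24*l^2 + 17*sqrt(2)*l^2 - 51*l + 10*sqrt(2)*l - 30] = 4*sqrt(2)*l^3 - 9*l^2 + 24*sqrt(2)*l^2 - 48*l + 34*sqrt(2)*l - 51 + 10*sqrt(2)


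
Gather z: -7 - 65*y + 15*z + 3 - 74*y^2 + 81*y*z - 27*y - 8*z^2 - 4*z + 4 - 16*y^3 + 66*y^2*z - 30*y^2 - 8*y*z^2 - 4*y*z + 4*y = -16*y^3 - 104*y^2 - 88*y + z^2*(-8*y - 8) + z*(66*y^2 + 77*y + 11)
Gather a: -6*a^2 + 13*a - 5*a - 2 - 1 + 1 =-6*a^2 + 8*a - 2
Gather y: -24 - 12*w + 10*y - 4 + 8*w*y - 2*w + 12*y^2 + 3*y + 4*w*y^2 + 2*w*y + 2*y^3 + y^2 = -14*w + 2*y^3 + y^2*(4*w + 13) + y*(10*w + 13) - 28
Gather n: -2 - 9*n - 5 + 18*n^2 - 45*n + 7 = 18*n^2 - 54*n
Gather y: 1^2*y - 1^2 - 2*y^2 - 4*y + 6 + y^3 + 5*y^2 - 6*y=y^3 + 3*y^2 - 9*y + 5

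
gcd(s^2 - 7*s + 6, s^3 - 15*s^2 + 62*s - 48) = s^2 - 7*s + 6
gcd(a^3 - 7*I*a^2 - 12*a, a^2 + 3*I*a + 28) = a - 4*I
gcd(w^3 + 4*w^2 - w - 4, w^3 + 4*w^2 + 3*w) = w + 1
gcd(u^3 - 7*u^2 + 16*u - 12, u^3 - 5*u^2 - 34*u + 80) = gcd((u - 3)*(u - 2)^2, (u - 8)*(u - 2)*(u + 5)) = u - 2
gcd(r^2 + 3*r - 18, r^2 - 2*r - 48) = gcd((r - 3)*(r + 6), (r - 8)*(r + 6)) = r + 6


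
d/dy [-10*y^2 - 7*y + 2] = -20*y - 7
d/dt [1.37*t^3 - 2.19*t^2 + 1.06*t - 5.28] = 4.11*t^2 - 4.38*t + 1.06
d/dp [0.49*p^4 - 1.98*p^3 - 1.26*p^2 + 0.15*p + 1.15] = 1.96*p^3 - 5.94*p^2 - 2.52*p + 0.15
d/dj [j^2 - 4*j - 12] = 2*j - 4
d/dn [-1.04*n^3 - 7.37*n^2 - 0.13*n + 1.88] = -3.12*n^2 - 14.74*n - 0.13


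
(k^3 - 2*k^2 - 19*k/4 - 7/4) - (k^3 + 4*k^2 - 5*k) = -6*k^2 + k/4 - 7/4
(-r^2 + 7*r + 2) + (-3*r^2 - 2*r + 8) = -4*r^2 + 5*r + 10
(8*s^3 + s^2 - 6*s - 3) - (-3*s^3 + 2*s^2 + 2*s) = 11*s^3 - s^2 - 8*s - 3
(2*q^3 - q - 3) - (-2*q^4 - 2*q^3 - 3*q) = 2*q^4 + 4*q^3 + 2*q - 3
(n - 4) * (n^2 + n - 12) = n^3 - 3*n^2 - 16*n + 48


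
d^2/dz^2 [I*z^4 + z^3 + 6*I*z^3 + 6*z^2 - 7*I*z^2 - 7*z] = 12*I*z^2 + z*(6 + 36*I) + 12 - 14*I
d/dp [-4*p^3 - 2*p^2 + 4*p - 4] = -12*p^2 - 4*p + 4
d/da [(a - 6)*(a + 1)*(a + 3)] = 3*a^2 - 4*a - 21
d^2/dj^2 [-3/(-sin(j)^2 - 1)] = 6*(-2*sin(j)^4 + 5*sin(j)^2 - 1)/(sin(j)^2 + 1)^3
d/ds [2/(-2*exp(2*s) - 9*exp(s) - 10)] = (8*exp(s) + 18)*exp(s)/(2*exp(2*s) + 9*exp(s) + 10)^2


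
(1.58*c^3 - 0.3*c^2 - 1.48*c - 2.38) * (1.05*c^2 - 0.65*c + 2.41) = 1.659*c^5 - 1.342*c^4 + 2.4488*c^3 - 2.26*c^2 - 2.0198*c - 5.7358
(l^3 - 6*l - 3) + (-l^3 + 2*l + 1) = -4*l - 2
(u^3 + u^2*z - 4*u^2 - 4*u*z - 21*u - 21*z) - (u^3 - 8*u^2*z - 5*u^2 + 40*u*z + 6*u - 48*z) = 9*u^2*z + u^2 - 44*u*z - 27*u + 27*z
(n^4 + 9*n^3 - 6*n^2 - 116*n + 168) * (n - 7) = n^5 + 2*n^4 - 69*n^3 - 74*n^2 + 980*n - 1176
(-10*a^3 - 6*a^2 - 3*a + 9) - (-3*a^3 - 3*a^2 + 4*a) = -7*a^3 - 3*a^2 - 7*a + 9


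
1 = 1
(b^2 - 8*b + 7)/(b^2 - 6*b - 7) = (b - 1)/(b + 1)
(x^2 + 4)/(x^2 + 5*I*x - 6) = (x - 2*I)/(x + 3*I)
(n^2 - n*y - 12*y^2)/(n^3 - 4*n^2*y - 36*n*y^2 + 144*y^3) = (-n - 3*y)/(-n^2 + 36*y^2)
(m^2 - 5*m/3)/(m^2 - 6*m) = (m - 5/3)/(m - 6)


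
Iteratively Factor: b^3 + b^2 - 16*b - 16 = (b + 4)*(b^2 - 3*b - 4) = (b - 4)*(b + 4)*(b + 1)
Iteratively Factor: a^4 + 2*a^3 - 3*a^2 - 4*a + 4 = (a + 2)*(a^3 - 3*a + 2) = (a + 2)^2*(a^2 - 2*a + 1) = (a - 1)*(a + 2)^2*(a - 1)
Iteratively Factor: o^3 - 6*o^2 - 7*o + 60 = (o - 4)*(o^2 - 2*o - 15) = (o - 5)*(o - 4)*(o + 3)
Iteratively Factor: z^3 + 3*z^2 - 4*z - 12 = (z + 3)*(z^2 - 4) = (z + 2)*(z + 3)*(z - 2)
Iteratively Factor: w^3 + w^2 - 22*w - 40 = (w - 5)*(w^2 + 6*w + 8) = (w - 5)*(w + 2)*(w + 4)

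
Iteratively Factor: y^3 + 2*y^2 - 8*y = (y - 2)*(y^2 + 4*y) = (y - 2)*(y + 4)*(y)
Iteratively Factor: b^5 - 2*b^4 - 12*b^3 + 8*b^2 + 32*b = (b - 2)*(b^4 - 12*b^2 - 16*b) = (b - 2)*(b + 2)*(b^3 - 2*b^2 - 8*b) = (b - 2)*(b + 2)^2*(b^2 - 4*b) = (b - 4)*(b - 2)*(b + 2)^2*(b)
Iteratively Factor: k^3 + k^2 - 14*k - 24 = (k + 3)*(k^2 - 2*k - 8) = (k + 2)*(k + 3)*(k - 4)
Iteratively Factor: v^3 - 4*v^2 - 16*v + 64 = (v - 4)*(v^2 - 16) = (v - 4)*(v + 4)*(v - 4)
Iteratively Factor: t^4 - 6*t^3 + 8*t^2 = (t - 2)*(t^3 - 4*t^2) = (t - 4)*(t - 2)*(t^2) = t*(t - 4)*(t - 2)*(t)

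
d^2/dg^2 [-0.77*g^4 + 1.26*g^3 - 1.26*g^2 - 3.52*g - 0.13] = -9.24*g^2 + 7.56*g - 2.52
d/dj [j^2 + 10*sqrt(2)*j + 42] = 2*j + 10*sqrt(2)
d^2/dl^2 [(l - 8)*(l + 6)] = 2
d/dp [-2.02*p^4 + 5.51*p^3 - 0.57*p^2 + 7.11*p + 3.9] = -8.08*p^3 + 16.53*p^2 - 1.14*p + 7.11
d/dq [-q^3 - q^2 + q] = -3*q^2 - 2*q + 1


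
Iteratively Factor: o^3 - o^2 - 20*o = (o - 5)*(o^2 + 4*o) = o*(o - 5)*(o + 4)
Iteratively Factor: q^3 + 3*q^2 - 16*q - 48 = (q + 4)*(q^2 - q - 12) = (q - 4)*(q + 4)*(q + 3)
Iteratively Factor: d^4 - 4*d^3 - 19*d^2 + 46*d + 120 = (d + 3)*(d^3 - 7*d^2 + 2*d + 40) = (d + 2)*(d + 3)*(d^2 - 9*d + 20) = (d - 5)*(d + 2)*(d + 3)*(d - 4)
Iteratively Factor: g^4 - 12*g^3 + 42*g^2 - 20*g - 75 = (g - 3)*(g^3 - 9*g^2 + 15*g + 25) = (g - 5)*(g - 3)*(g^2 - 4*g - 5) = (g - 5)^2*(g - 3)*(g + 1)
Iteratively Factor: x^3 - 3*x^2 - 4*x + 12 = (x - 3)*(x^2 - 4) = (x - 3)*(x - 2)*(x + 2)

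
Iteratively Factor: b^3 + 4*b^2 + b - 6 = (b + 3)*(b^2 + b - 2) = (b - 1)*(b + 3)*(b + 2)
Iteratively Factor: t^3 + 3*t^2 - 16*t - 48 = (t + 4)*(t^2 - t - 12) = (t - 4)*(t + 4)*(t + 3)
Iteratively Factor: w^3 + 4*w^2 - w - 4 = (w + 4)*(w^2 - 1) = (w - 1)*(w + 4)*(w + 1)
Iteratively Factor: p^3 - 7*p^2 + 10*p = (p - 5)*(p^2 - 2*p) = p*(p - 5)*(p - 2)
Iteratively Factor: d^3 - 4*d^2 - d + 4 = (d - 1)*(d^2 - 3*d - 4) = (d - 4)*(d - 1)*(d + 1)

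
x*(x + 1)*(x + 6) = x^3 + 7*x^2 + 6*x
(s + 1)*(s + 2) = s^2 + 3*s + 2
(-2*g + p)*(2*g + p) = -4*g^2 + p^2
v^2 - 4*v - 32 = (v - 8)*(v + 4)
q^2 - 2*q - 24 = (q - 6)*(q + 4)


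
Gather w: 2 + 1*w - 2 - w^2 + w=-w^2 + 2*w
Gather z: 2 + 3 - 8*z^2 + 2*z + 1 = -8*z^2 + 2*z + 6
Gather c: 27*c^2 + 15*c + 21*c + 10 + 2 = 27*c^2 + 36*c + 12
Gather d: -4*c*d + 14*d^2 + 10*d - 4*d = 14*d^2 + d*(6 - 4*c)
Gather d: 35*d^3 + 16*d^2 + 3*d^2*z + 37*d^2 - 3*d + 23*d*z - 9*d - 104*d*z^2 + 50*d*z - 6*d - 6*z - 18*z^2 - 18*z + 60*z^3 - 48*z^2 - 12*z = 35*d^3 + d^2*(3*z + 53) + d*(-104*z^2 + 73*z - 18) + 60*z^3 - 66*z^2 - 36*z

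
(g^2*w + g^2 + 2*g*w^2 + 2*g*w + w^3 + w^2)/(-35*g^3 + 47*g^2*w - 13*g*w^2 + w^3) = (g^2*w + g^2 + 2*g*w^2 + 2*g*w + w^3 + w^2)/(-35*g^3 + 47*g^2*w - 13*g*w^2 + w^3)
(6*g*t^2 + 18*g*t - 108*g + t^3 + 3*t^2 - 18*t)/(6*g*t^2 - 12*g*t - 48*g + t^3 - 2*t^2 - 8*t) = (t^2 + 3*t - 18)/(t^2 - 2*t - 8)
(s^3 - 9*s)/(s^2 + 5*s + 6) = s*(s - 3)/(s + 2)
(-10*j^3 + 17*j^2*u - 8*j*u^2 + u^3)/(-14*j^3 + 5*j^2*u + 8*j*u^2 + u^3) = (10*j^2 - 7*j*u + u^2)/(14*j^2 + 9*j*u + u^2)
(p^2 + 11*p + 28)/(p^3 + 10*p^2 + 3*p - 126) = (p + 4)/(p^2 + 3*p - 18)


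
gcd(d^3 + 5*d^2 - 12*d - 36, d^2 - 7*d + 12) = d - 3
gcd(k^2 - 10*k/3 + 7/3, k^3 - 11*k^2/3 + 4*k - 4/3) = k - 1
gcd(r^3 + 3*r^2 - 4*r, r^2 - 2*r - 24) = r + 4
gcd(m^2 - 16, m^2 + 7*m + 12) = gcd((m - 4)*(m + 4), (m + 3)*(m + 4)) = m + 4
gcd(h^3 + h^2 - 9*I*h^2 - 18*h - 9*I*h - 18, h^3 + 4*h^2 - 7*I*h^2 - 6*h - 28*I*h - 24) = h - 6*I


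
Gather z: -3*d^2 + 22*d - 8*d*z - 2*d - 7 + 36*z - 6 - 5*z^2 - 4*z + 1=-3*d^2 + 20*d - 5*z^2 + z*(32 - 8*d) - 12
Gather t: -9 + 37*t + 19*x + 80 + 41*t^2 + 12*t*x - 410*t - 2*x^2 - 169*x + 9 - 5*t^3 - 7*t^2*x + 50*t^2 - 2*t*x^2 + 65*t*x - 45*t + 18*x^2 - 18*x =-5*t^3 + t^2*(91 - 7*x) + t*(-2*x^2 + 77*x - 418) + 16*x^2 - 168*x + 80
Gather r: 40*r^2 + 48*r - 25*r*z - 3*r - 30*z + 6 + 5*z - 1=40*r^2 + r*(45 - 25*z) - 25*z + 5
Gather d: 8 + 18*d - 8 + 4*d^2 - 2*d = 4*d^2 + 16*d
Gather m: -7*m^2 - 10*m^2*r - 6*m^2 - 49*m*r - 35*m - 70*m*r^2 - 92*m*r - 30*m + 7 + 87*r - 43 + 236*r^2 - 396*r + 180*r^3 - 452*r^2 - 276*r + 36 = m^2*(-10*r - 13) + m*(-70*r^2 - 141*r - 65) + 180*r^3 - 216*r^2 - 585*r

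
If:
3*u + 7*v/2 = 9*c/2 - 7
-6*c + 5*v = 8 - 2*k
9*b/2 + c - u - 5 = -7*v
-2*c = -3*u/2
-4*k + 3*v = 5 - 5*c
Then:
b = 1355/243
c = -329/36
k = -1091/72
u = -329/27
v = -119/36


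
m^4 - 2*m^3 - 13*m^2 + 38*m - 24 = (m - 3)*(m - 2)*(m - 1)*(m + 4)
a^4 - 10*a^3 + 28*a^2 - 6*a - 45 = (a - 5)*(a - 3)^2*(a + 1)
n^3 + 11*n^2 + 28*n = n*(n + 4)*(n + 7)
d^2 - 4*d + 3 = (d - 3)*(d - 1)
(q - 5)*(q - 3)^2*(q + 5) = q^4 - 6*q^3 - 16*q^2 + 150*q - 225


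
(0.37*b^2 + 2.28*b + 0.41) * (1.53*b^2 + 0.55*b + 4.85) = 0.5661*b^4 + 3.6919*b^3 + 3.6758*b^2 + 11.2835*b + 1.9885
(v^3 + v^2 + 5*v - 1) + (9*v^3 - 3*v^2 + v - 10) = 10*v^3 - 2*v^2 + 6*v - 11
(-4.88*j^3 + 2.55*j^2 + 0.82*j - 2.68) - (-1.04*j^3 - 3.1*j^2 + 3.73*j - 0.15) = -3.84*j^3 + 5.65*j^2 - 2.91*j - 2.53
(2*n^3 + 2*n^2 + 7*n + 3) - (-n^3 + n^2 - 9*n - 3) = 3*n^3 + n^2 + 16*n + 6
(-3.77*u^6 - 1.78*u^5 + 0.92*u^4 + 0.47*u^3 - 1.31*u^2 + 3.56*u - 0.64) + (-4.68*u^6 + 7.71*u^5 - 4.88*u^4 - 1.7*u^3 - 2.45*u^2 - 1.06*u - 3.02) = -8.45*u^6 + 5.93*u^5 - 3.96*u^4 - 1.23*u^3 - 3.76*u^2 + 2.5*u - 3.66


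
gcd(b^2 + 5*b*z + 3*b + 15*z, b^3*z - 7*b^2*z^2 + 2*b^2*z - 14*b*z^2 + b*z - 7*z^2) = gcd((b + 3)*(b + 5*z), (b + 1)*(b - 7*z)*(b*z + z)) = 1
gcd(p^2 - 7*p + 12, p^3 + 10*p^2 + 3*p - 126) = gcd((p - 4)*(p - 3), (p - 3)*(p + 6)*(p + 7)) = p - 3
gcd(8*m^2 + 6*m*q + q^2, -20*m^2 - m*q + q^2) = 4*m + q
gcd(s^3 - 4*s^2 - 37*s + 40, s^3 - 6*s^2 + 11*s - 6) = s - 1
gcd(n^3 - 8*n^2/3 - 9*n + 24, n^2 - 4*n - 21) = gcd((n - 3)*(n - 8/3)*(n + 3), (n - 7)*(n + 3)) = n + 3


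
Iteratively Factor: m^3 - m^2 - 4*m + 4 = (m - 1)*(m^2 - 4) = (m - 2)*(m - 1)*(m + 2)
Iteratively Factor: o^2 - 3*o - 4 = (o + 1)*(o - 4)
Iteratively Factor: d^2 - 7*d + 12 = (d - 4)*(d - 3)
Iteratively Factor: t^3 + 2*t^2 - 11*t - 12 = (t - 3)*(t^2 + 5*t + 4) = (t - 3)*(t + 4)*(t + 1)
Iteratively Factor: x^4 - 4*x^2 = (x)*(x^3 - 4*x) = x*(x + 2)*(x^2 - 2*x) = x*(x - 2)*(x + 2)*(x)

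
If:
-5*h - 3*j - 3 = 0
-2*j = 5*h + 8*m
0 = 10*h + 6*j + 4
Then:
No Solution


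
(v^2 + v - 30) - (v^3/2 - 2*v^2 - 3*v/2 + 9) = -v^3/2 + 3*v^2 + 5*v/2 - 39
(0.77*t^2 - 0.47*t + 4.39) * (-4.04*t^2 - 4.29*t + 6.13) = -3.1108*t^4 - 1.4045*t^3 - 10.9992*t^2 - 21.7142*t + 26.9107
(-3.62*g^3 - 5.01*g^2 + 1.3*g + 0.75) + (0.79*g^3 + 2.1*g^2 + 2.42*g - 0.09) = -2.83*g^3 - 2.91*g^2 + 3.72*g + 0.66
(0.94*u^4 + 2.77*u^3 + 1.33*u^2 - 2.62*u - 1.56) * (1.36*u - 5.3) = 1.2784*u^5 - 1.2148*u^4 - 12.8722*u^3 - 10.6122*u^2 + 11.7644*u + 8.268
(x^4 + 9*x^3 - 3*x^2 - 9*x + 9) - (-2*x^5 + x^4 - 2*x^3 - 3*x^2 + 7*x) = 2*x^5 + 11*x^3 - 16*x + 9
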